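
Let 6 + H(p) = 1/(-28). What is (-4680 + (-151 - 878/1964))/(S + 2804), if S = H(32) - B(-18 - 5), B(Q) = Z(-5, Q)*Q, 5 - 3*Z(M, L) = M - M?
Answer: -199268202/116980259 ≈ -1.7034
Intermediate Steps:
Z(M, L) = 5/3 (Z(M, L) = 5/3 - (M - M)/3 = 5/3 - 1/3*0 = 5/3 + 0 = 5/3)
H(p) = -169/28 (H(p) = -6 + 1/(-28) = -6 - 1/28 = -169/28)
B(Q) = 5*Q/3
S = 2713/84 (S = -169/28 - 5*(-18 - 5)/3 = -169/28 - 5*(-23)/3 = -169/28 - 1*(-115/3) = -169/28 + 115/3 = 2713/84 ≈ 32.298)
(-4680 + (-151 - 878/1964))/(S + 2804) = (-4680 + (-151 - 878/1964))/(2713/84 + 2804) = (-4680 + (-151 - 878/1964))/(238249/84) = (-4680 + (-151 - 1*439/982))*(84/238249) = (-4680 + (-151 - 439/982))*(84/238249) = (-4680 - 148721/982)*(84/238249) = -4744481/982*84/238249 = -199268202/116980259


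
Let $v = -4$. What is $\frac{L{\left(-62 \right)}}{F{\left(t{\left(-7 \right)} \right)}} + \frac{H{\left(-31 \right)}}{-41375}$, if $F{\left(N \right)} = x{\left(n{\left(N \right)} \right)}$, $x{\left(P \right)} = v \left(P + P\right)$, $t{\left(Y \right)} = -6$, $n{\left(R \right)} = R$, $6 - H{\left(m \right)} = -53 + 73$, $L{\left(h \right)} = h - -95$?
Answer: $\frac{455349}{662000} \approx 0.68784$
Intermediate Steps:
$L{\left(h \right)} = 95 + h$ ($L{\left(h \right)} = h + 95 = 95 + h$)
$H{\left(m \right)} = -14$ ($H{\left(m \right)} = 6 - \left(-53 + 73\right) = 6 - 20 = -14$)
$x{\left(P \right)} = - 8 P$ ($x{\left(P \right)} = - 4 \left(P + P\right) = - 4 \cdot 2 P = - 8 P$)
$F{\left(N \right)} = - 8 N$
$\frac{L{\left(-62 \right)}}{F{\left(t{\left(-7 \right)} \right)}} + \frac{H{\left(-31 \right)}}{-41375} = \frac{95 - 62}{\left(-8\right) \left(-6\right)} - \frac{14}{-41375} = \frac{33}{48} - - \frac{14}{41375} = 33 \cdot \frac{1}{48} + \frac{14}{41375} = \frac{11}{16} + \frac{14}{41375} = \frac{455349}{662000}$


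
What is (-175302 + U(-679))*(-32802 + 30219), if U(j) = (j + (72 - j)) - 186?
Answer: 453099528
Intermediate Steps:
U(j) = -114 (U(j) = 72 - 186 = -114)
(-175302 + U(-679))*(-32802 + 30219) = (-175302 - 114)*(-32802 + 30219) = -175416*(-2583) = 453099528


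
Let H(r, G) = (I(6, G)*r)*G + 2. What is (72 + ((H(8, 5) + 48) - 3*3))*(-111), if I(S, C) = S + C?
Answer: -61383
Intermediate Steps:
I(S, C) = C + S
H(r, G) = 2 + G*r*(6 + G) (H(r, G) = ((G + 6)*r)*G + 2 = ((6 + G)*r)*G + 2 = (r*(6 + G))*G + 2 = G*r*(6 + G) + 2 = 2 + G*r*(6 + G))
(72 + ((H(8, 5) + 48) - 3*3))*(-111) = (72 + (((2 + 5*8*(6 + 5)) + 48) - 3*3))*(-111) = (72 + (((2 + 5*8*11) + 48) - 9))*(-111) = (72 + (((2 + 440) + 48) - 9))*(-111) = (72 + ((442 + 48) - 9))*(-111) = (72 + (490 - 9))*(-111) = (72 + 481)*(-111) = 553*(-111) = -61383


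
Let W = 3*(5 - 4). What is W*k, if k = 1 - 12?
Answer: -33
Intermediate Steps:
k = -11
W = 3 (W = 3*1 = 3)
W*k = 3*(-11) = -33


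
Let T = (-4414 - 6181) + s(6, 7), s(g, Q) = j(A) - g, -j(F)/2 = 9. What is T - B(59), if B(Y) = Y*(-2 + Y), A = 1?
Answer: -13982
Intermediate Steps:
j(F) = -18 (j(F) = -2*9 = -18)
s(g, Q) = -18 - g
T = -10619 (T = (-4414 - 6181) + (-18 - 1*6) = -10595 + (-18 - 6) = -10595 - 24 = -10619)
T - B(59) = -10619 - 59*(-2 + 59) = -10619 - 59*57 = -10619 - 1*3363 = -10619 - 3363 = -13982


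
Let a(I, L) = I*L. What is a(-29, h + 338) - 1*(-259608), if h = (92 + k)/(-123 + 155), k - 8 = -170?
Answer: 3997911/16 ≈ 2.4987e+5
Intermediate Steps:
k = -162 (k = 8 - 170 = -162)
h = -35/16 (h = (92 - 162)/(-123 + 155) = -70/32 = -70*1/32 = -35/16 ≈ -2.1875)
a(-29, h + 338) - 1*(-259608) = -29*(-35/16 + 338) - 1*(-259608) = -29*5373/16 + 259608 = -155817/16 + 259608 = 3997911/16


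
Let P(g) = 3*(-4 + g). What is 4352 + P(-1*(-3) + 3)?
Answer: 4358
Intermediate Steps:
P(g) = -12 + 3*g
4352 + P(-1*(-3) + 3) = 4352 + (-12 + 3*(-1*(-3) + 3)) = 4352 + (-12 + 3*(3 + 3)) = 4352 + (-12 + 3*6) = 4352 + (-12 + 18) = 4352 + 6 = 4358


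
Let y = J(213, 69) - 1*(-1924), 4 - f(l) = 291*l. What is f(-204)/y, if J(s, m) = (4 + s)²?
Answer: 59368/49013 ≈ 1.2113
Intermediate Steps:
f(l) = 4 - 291*l
y = 49013 (y = (4 + 213)² - 1*(-1924) = 217² + 1924 = 47089 + 1924 = 49013)
f(-204)/y = (4 - 291*(-204))/49013 = (4 + 59364)*(1/49013) = 59368*(1/49013) = 59368/49013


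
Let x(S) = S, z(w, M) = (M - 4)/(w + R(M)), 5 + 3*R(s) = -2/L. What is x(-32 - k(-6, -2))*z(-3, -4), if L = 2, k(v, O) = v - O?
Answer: -224/5 ≈ -44.800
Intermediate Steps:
R(s) = -2 (R(s) = -5/3 + (-2/2)/3 = -5/3 + (-2*1/2)/3 = -5/3 + (1/3)*(-1) = -5/3 - 1/3 = -2)
z(w, M) = (-4 + M)/(-2 + w) (z(w, M) = (M - 4)/(w - 2) = (-4 + M)/(-2 + w))
x(-32 - k(-6, -2))*z(-3, -4) = (-32 - (-6 - 1*(-2)))*((-4 - 4)/(-2 - 3)) = (-32 - (-6 + 2))*(-8/(-5)) = (-32 - 1*(-4))*(-1/5*(-8)) = (-32 + 4)*(8/5) = -28*8/5 = -224/5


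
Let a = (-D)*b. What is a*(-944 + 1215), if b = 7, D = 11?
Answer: -20867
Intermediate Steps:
a = -77 (a = -1*11*7 = -11*7 = -77)
a*(-944 + 1215) = -77*(-944 + 1215) = -77*271 = -20867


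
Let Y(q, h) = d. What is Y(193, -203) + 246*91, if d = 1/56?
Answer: 1253617/56 ≈ 22386.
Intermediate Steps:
d = 1/56 ≈ 0.017857
Y(q, h) = 1/56
Y(193, -203) + 246*91 = 1/56 + 246*91 = 1/56 + 22386 = 1253617/56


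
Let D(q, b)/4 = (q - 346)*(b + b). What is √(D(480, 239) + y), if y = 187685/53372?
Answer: 3*√20273237168547/26686 ≈ 506.17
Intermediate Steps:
D(q, b) = 8*b*(-346 + q) (D(q, b) = 4*((q - 346)*(b + b)) = 4*((-346 + q)*(2*b)) = 4*(2*b*(-346 + q)) = 8*b*(-346 + q))
y = 187685/53372 (y = 187685*(1/53372) = 187685/53372 ≈ 3.5165)
√(D(480, 239) + y) = √(8*239*(-346 + 480) + 187685/53372) = √(8*239*134 + 187685/53372) = √(256208 + 187685/53372) = √(13674521061/53372) = 3*√20273237168547/26686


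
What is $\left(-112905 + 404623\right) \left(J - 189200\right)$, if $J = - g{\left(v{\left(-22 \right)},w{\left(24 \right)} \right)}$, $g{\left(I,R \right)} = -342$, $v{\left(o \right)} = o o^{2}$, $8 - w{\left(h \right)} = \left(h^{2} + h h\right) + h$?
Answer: $-55093278044$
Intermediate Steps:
$w{\left(h \right)} = 8 - h - 2 h^{2}$ ($w{\left(h \right)} = 8 - \left(\left(h^{2} + h h\right) + h\right) = 8 - \left(\left(h^{2} + h^{2}\right) + h\right) = 8 - \left(2 h^{2} + h\right) = 8 - \left(h + 2 h^{2}\right) = 8 - h - 2 h^{2}$)
$v{\left(o \right)} = o^{3}$
$J = 342$ ($J = \left(-1\right) \left(-342\right) = 342$)
$\left(-112905 + 404623\right) \left(J - 189200\right) = \left(-112905 + 404623\right) \left(342 - 189200\right) = 291718 \left(342 - 189200\right) = 291718 \left(-188858\right) = -55093278044$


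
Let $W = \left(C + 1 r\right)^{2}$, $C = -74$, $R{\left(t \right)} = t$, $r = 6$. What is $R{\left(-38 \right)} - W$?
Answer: $-4662$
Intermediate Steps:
$W = 4624$ ($W = \left(-74 + 1 \cdot 6\right)^{2} = \left(-74 + 6\right)^{2} = \left(-68\right)^{2} = 4624$)
$R{\left(-38 \right)} - W = -38 - 4624 = -4662$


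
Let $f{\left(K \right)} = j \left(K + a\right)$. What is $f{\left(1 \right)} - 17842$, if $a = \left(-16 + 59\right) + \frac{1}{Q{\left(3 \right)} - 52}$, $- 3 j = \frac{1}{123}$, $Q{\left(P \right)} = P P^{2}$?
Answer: $- \frac{164593549}{9225} \approx -17842.0$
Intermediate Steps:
$Q{\left(P \right)} = P^{3}$
$j = - \frac{1}{369}$ ($j = - \frac{1}{3 \cdot 123} = \left(- \frac{1}{3}\right) \frac{1}{123} = - \frac{1}{369} \approx -0.00271$)
$a = \frac{1074}{25}$ ($a = \left(-16 + 59\right) + \frac{1}{3^{3} - 52} = 43 + \frac{1}{27 - 52} = 43 + \frac{1}{-25} = 43 - \frac{1}{25} = \frac{1074}{25} \approx 42.96$)
$f{\left(K \right)} = - \frac{358}{3075} - \frac{K}{369}$ ($f{\left(K \right)} = - \frac{K + \frac{1074}{25}}{369} = - \frac{\frac{1074}{25} + K}{369} = - \frac{358}{3075} - \frac{K}{369}$)
$f{\left(1 \right)} - 17842 = \left(- \frac{358}{3075} - \frac{1}{369}\right) - 17842 = - \frac{1099}{9225} - 17842 = - \frac{164593549}{9225}$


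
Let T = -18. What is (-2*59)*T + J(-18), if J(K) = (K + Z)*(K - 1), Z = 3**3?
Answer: 1953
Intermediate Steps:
Z = 27
J(K) = (-1 + K)*(27 + K) (J(K) = (K + 27)*(K - 1) = (27 + K)*(-1 + K) = (-1 + K)*(27 + K))
(-2*59)*T + J(-18) = -2*59*(-18) + (-27 + (-18)**2 + 26*(-18)) = -118*(-18) + (-27 + 324 - 468) = 2124 - 171 = 1953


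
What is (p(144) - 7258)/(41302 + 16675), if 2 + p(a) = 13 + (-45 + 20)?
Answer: -7272/57977 ≈ -0.12543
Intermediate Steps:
p(a) = -14 (p(a) = -2 + (13 + (-45 + 20)) = -2 + (13 - 25) = -2 - 12 = -14)
(p(144) - 7258)/(41302 + 16675) = (-14 - 7258)/(41302 + 16675) = -7272/57977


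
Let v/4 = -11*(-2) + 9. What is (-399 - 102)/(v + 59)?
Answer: -167/61 ≈ -2.7377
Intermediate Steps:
v = 124 (v = 4*(-11*(-2) + 9) = 4*(22 + 9) = 4*31 = 124)
(-399 - 102)/(v + 59) = (-399 - 102)/(124 + 59) = -501/183 = -501*1/183 = -167/61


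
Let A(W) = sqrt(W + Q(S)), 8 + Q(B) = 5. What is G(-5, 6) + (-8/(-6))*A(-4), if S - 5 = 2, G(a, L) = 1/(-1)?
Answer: -1 + 4*I*sqrt(7)/3 ≈ -1.0 + 3.5277*I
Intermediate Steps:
G(a, L) = -1
S = 7 (S = 5 + 2 = 7)
Q(B) = -3 (Q(B) = -8 + 5 = -3)
A(W) = sqrt(-3 + W) (A(W) = sqrt(W - 3) = sqrt(-3 + W))
G(-5, 6) + (-8/(-6))*A(-4) = -1 + (-8/(-6))*sqrt(-3 - 4) = -1 + (-8*(-1/6))*sqrt(-7) = -1 + 4*(I*sqrt(7))/3 = -1 + 4*I*sqrt(7)/3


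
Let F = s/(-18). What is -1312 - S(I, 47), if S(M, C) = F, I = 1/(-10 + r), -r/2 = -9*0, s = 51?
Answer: -7855/6 ≈ -1309.2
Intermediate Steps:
r = 0 (r = -(-18)*0 = -2*0 = 0)
I = -1/10 (I = 1/(-10 + 0) = 1/(-10) = -1/10 ≈ -0.10000)
F = -17/6 (F = 51/(-18) = 51*(-1/18) = -17/6 ≈ -2.8333)
S(M, C) = -17/6
-1312 - S(I, 47) = -1312 - 1*(-17/6) = -1312 + 17/6 = -7855/6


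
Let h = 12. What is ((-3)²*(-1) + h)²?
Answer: 9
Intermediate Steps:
((-3)²*(-1) + h)² = ((-3)²*(-1) + 12)² = (9*(-1) + 12)² = (-9 + 12)² = 3² = 9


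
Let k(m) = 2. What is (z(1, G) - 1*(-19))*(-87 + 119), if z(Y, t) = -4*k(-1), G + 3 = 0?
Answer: 352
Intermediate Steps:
G = -3 (G = -3 + 0 = -3)
z(Y, t) = -8 (z(Y, t) = -4*2 = -8)
(z(1, G) - 1*(-19))*(-87 + 119) = (-8 - 1*(-19))*(-87 + 119) = (-8 + 19)*32 = 11*32 = 352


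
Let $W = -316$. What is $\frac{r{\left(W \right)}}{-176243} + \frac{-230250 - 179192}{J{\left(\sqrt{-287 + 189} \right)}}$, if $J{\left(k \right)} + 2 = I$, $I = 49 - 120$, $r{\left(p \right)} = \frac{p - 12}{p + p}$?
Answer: $\frac{5700741623081}{1016393381} \approx 5608.8$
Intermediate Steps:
$r{\left(p \right)} = \frac{-12 + p}{2 p}$
$I = -71$
$J{\left(k \right)} = -73$ ($J{\left(k \right)} = -2 - 71 = -73$)
$\frac{r{\left(W \right)}}{-176243} + \frac{-230250 - 179192}{J{\left(\sqrt{-287 + 189} \right)}} = \frac{\frac{1}{2} \frac{1}{-316} \left(-12 - 316\right)}{-176243} + \frac{-230250 - 179192}{-73} = \frac{1}{2} \left(- \frac{1}{316}\right) \left(-328\right) \left(- \frac{1}{176243}\right) + \left(-230250 - 179192\right) \left(- \frac{1}{73}\right) = \frac{41}{79} \left(- \frac{1}{176243}\right) - - \frac{409442}{73} = - \frac{41}{13923197} + \frac{409442}{73} = \frac{5700741623081}{1016393381}$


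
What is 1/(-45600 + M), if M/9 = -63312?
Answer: -1/615408 ≈ -1.6249e-6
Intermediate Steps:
M = -569808 (M = 9*(-63312) = -569808)
1/(-45600 + M) = 1/(-45600 - 569808) = 1/(-615408) = -1/615408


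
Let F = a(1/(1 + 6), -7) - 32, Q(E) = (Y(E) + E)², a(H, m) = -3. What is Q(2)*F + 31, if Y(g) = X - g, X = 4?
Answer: -529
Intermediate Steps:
Y(g) = 4 - g
Q(E) = 16 (Q(E) = ((4 - E) + E)² = 4² = 16)
F = -35 (F = -3 - 32 = -35)
Q(2)*F + 31 = 16*(-35) + 31 = -560 + 31 = -529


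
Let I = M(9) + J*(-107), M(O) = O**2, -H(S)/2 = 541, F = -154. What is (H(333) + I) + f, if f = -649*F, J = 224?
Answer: 74977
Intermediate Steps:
H(S) = -1082 (H(S) = -2*541 = -1082)
f = 99946 (f = -649*(-154) = 99946)
I = -23887 (I = 9**2 + 224*(-107) = 81 - 23968 = -23887)
(H(333) + I) + f = (-1082 - 23887) + 99946 = -24969 + 99946 = 74977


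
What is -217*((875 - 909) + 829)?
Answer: -172515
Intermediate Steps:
-217*((875 - 909) + 829) = -217*(-34 + 829) = -217*795 = -172515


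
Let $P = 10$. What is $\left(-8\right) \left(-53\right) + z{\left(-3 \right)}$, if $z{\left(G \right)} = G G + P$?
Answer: $443$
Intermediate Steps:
$z{\left(G \right)} = 10 + G^{2}$ ($z{\left(G \right)} = G G + 10 = G^{2} + 10 = 10 + G^{2}$)
$\left(-8\right) \left(-53\right) + z{\left(-3 \right)} = \left(-8\right) \left(-53\right) + \left(10 + \left(-3\right)^{2}\right) = 424 + \left(10 + 9\right) = 424 + 19 = 443$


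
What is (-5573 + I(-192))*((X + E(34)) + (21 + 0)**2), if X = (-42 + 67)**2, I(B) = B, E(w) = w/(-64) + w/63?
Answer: -12389405845/2016 ≈ -6.1455e+6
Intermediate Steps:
E(w) = w/4032 (E(w) = w*(-1/64) + w*(1/63) = -w/64 + w/63 = w/4032)
X = 625 (X = 25**2 = 625)
(-5573 + I(-192))*((X + E(34)) + (21 + 0)**2) = (-5573 - 192)*((625 + (1/4032)*34) + (21 + 0)**2) = -5765*((625 + 17/2016) + 21**2) = -5765*(1260017/2016 + 441) = -5765*2149073/2016 = -12389405845/2016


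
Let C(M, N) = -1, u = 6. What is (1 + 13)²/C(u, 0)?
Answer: -196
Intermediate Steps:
(1 + 13)²/C(u, 0) = (1 + 13)²/(-1) = 14²*(-1) = 196*(-1) = -196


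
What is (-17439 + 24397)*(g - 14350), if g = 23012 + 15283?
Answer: 166609310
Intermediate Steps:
g = 38295
(-17439 + 24397)*(g - 14350) = (-17439 + 24397)*(38295 - 14350) = 6958*23945 = 166609310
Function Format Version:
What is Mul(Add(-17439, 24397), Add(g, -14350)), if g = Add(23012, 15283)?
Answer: 166609310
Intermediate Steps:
g = 38295
Mul(Add(-17439, 24397), Add(g, -14350)) = Mul(Add(-17439, 24397), Add(38295, -14350)) = Mul(6958, 23945) = 166609310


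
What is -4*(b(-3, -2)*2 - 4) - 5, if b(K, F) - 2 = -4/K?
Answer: -47/3 ≈ -15.667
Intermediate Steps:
b(K, F) = 2 - 4/K
-4*(b(-3, -2)*2 - 4) - 5 = -4*((2 - 4/(-3))*2 - 4) - 5 = -4*((2 - 4*(-⅓))*2 - 4) - 5 = -4*((2 + 4/3)*2 - 4) - 5 = -4*((10/3)*2 - 4) - 5 = -4*(20/3 - 4) - 5 = -4*8/3 - 5 = -32/3 - 5 = -47/3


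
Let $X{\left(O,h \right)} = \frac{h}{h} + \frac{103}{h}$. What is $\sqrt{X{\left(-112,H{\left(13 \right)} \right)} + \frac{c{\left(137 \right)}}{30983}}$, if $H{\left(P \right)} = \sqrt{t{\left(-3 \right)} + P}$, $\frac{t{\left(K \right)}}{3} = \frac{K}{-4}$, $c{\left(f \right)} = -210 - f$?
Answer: $\frac{\sqrt{3531955294548 + 12062685067574 \sqrt{61}}}{1889963} \approx 5.2311$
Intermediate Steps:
$t{\left(K \right)} = - \frac{3 K}{4}$ ($t{\left(K \right)} = 3 \frac{K}{-4} = 3 K \left(- \frac{1}{4}\right) = 3 \left(- \frac{K}{4}\right) = - \frac{3 K}{4}$)
$H{\left(P \right)} = \sqrt{\frac{9}{4} + P}$ ($H{\left(P \right)} = \sqrt{\left(- \frac{3}{4}\right) \left(-3\right) + P} = \sqrt{\frac{9}{4} + P}$)
$X{\left(O,h \right)} = 1 + \frac{103}{h}$
$\sqrt{X{\left(-112,H{\left(13 \right)} \right)} + \frac{c{\left(137 \right)}}{30983}} = \sqrt{\frac{103 + \frac{\sqrt{9 + 4 \cdot 13}}{2}}{\frac{1}{2} \sqrt{9 + 4 \cdot 13}} + \frac{-210 - 137}{30983}} = \sqrt{\frac{103 + \frac{\sqrt{9 + 52}}{2}}{\frac{1}{2} \sqrt{9 + 52}} + \left(-210 - 137\right) \frac{1}{30983}} = \sqrt{\frac{103 + \frac{\sqrt{61}}{2}}{\frac{1}{2} \sqrt{61}} - \frac{347}{30983}} = \sqrt{\frac{2 \sqrt{61}}{61} \left(103 + \frac{\sqrt{61}}{2}\right) - \frac{347}{30983}} = \sqrt{\frac{2 \sqrt{61} \left(103 + \frac{\sqrt{61}}{2}\right)}{61} - \frac{347}{30983}} = \sqrt{- \frac{347}{30983} + \frac{2 \sqrt{61} \left(103 + \frac{\sqrt{61}}{2}\right)}{61}}$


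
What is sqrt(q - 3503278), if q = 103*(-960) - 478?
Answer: 2*I*sqrt(900659) ≈ 1898.1*I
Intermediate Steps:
q = -99358 (q = -98880 - 478 = -99358)
sqrt(q - 3503278) = sqrt(-99358 - 3503278) = sqrt(-3602636) = 2*I*sqrt(900659)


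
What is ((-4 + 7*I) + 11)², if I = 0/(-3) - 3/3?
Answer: 0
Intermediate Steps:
I = -1 (I = 0*(-⅓) - 3*⅓ = 0 - 1 = -1)
((-4 + 7*I) + 11)² = ((-4 + 7*(-1)) + 11)² = ((-4 - 7) + 11)² = (-11 + 11)² = 0² = 0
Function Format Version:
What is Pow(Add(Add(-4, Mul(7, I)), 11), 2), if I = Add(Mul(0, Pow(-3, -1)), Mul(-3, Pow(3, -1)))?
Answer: 0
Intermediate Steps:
I = -1 (I = Add(Mul(0, Rational(-1, 3)), Mul(-3, Rational(1, 3))) = Add(0, -1) = -1)
Pow(Add(Add(-4, Mul(7, I)), 11), 2) = Pow(Add(Add(-4, Mul(7, -1)), 11), 2) = Pow(Add(Add(-4, -7), 11), 2) = Pow(Add(-11, 11), 2) = Pow(0, 2) = 0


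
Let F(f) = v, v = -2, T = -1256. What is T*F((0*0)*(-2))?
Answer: 2512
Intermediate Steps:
F(f) = -2
T*F((0*0)*(-2)) = -1256*(-2) = 2512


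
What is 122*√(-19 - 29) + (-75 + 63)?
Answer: -12 + 488*I*√3 ≈ -12.0 + 845.24*I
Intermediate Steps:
122*√(-19 - 29) + (-75 + 63) = 122*√(-48) - 12 = 122*(4*I*√3) - 12 = 488*I*√3 - 12 = -12 + 488*I*√3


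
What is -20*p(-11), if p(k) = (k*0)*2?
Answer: 0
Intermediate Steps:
p(k) = 0 (p(k) = 0*2 = 0)
-20*p(-11) = -20*0 = 0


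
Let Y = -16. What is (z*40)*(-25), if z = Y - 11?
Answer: 27000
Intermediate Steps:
z = -27 (z = -16 - 11 = -27)
(z*40)*(-25) = -27*40*(-25) = -1080*(-25) = 27000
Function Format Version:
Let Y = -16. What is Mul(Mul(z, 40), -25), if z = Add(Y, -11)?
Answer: 27000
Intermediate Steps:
z = -27 (z = Add(-16, -11) = -27)
Mul(Mul(z, 40), -25) = Mul(Mul(-27, 40), -25) = Mul(-1080, -25) = 27000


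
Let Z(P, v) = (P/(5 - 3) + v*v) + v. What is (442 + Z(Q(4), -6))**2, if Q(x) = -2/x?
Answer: 3560769/16 ≈ 2.2255e+5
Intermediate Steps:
Z(P, v) = v + v**2 + P/2 (Z(P, v) = (P/2 + v**2) + v = (v**2 + P/2) + v = v + v**2 + P/2)
(442 + Z(Q(4), -6))**2 = (442 + (-6 + (-6)**2 + (-2/4)/2))**2 = (442 + (-6 + 36 + (-2*1/4)/2))**2 = (442 + (-6 + 36 + (1/2)*(-1/2)))**2 = (442 + (-6 + 36 - 1/4))**2 = (442 + 119/4)**2 = (1887/4)**2 = 3560769/16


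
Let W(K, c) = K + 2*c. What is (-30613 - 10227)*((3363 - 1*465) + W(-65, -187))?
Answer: -100425560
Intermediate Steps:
(-30613 - 10227)*((3363 - 1*465) + W(-65, -187)) = (-30613 - 10227)*((3363 - 1*465) + (-65 + 2*(-187))) = -40840*((3363 - 465) + (-65 - 374)) = -40840*(2898 - 439) = -40840*2459 = -100425560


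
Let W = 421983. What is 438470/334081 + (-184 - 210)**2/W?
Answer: 236888284126/140976502623 ≈ 1.6803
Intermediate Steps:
438470/334081 + (-184 - 210)**2/W = 438470/334081 + (-184 - 210)**2/421983 = 438470*(1/334081) + (-394)**2*(1/421983) = 438470/334081 + 155236*(1/421983) = 438470/334081 + 155236/421983 = 236888284126/140976502623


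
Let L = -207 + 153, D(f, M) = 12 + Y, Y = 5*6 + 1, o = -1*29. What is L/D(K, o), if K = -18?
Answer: -54/43 ≈ -1.2558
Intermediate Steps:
o = -29
Y = 31 (Y = 30 + 1 = 31)
D(f, M) = 43 (D(f, M) = 12 + 31 = 43)
L = -54
L/D(K, o) = -54/43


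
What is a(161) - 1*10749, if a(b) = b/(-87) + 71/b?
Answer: -150580987/14007 ≈ -10750.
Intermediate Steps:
a(b) = 71/b - b/87 (a(b) = b*(-1/87) + 71/b = -b/87 + 71/b = 71/b - b/87)
a(161) - 1*10749 = (71/161 - 1/87*161) - 1*10749 = (71*(1/161) - 161/87) - 10749 = (71/161 - 161/87) - 10749 = -19744/14007 - 10749 = -150580987/14007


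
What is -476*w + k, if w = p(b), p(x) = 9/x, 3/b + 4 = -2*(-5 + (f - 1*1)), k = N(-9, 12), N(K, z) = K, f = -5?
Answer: -25713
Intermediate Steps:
k = -9
b = ⅙ (b = 3/(-4 - 2*(-5 + (-5 - 1*1))) = 3/(-4 - 2*(-5 + (-5 - 1))) = 3/(-4 - 2*(-5 - 6)) = 3/(-4 - 2*(-11)) = 3/(-4 + 22) = 3/18 = 3*(1/18) = ⅙ ≈ 0.16667)
w = 54 (w = 9/(⅙) = 9*6 = 54)
-476*w + k = -476*54 - 9 = -25704 - 9 = -25713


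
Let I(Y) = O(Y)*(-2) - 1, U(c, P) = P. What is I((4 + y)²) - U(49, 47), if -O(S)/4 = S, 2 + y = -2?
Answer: -48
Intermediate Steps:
y = -4 (y = -2 - 2 = -4)
O(S) = -4*S
I(Y) = -1 + 8*Y (I(Y) = -4*Y*(-2) - 1 = 8*Y - 1 = -1 + 8*Y)
I((4 + y)²) - U(49, 47) = (-1 + 8*(4 - 4)²) - 1*47 = (-1 + 8*0²) - 47 = (-1 + 8*0) - 47 = (-1 + 0) - 47 = -1 - 47 = -48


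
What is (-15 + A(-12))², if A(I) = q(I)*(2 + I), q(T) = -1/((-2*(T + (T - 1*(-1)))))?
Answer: 115600/529 ≈ 218.53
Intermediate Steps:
q(T) = -1/(-2 - 4*T) (q(T) = -1/((-2*(T + (T + 1)))) = -1/((-2*(T + (1 + T)))) = -1/((-2*(1 + 2*T))) = -1/(-2 - 4*T))
A(I) = (2 + I)/(2*(1 + 2*I)) (A(I) = (1/(2*(1 + 2*I)))*(2 + I) = (2 + I)/(2*(1 + 2*I)))
(-15 + A(-12))² = (-15 + (2 - 12)/(2*(1 + 2*(-12))))² = (-15 + (½)*(-10)/(1 - 24))² = (-15 + (½)*(-10)/(-23))² = (-15 + (½)*(-1/23)*(-10))² = (-15 + 5/23)² = (-340/23)² = 115600/529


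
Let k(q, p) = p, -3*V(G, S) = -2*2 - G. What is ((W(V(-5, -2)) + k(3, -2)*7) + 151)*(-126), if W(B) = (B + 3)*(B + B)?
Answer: -17038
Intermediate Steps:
V(G, S) = 4/3 + G/3 (V(G, S) = -(-2*2 - G)/3 = -(-4 - G)/3 = 4/3 + G/3)
W(B) = 2*B*(3 + B) (W(B) = (3 + B)*(2*B) = 2*B*(3 + B))
((W(V(-5, -2)) + k(3, -2)*7) + 151)*(-126) = ((2*(4/3 + (⅓)*(-5))*(3 + (4/3 + (⅓)*(-5))) - 2*7) + 151)*(-126) = ((2*(4/3 - 5/3)*(3 + (4/3 - 5/3)) - 14) + 151)*(-126) = ((2*(-⅓)*(3 - ⅓) - 14) + 151)*(-126) = ((2*(-⅓)*(8/3) - 14) + 151)*(-126) = ((-16/9 - 14) + 151)*(-126) = (-142/9 + 151)*(-126) = (1217/9)*(-126) = -17038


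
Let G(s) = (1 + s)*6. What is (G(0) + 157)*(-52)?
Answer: -8476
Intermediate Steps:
G(s) = 6 + 6*s
(G(0) + 157)*(-52) = ((6 + 6*0) + 157)*(-52) = ((6 + 0) + 157)*(-52) = (6 + 157)*(-52) = 163*(-52) = -8476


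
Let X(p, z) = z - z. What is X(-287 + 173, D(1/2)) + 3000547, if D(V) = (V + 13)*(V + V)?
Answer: 3000547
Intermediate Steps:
D(V) = 2*V*(13 + V) (D(V) = (13 + V)*(2*V) = 2*V*(13 + V))
X(p, z) = 0
X(-287 + 173, D(1/2)) + 3000547 = 0 + 3000547 = 3000547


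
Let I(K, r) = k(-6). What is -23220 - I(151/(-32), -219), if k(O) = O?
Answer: -23214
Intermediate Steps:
I(K, r) = -6
-23220 - I(151/(-32), -219) = -23220 - 1*(-6) = -23220 + 6 = -23214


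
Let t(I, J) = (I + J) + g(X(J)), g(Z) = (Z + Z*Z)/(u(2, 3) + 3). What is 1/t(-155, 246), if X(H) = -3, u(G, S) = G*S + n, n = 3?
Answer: 2/183 ≈ 0.010929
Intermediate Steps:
u(G, S) = 3 + G*S (u(G, S) = G*S + 3 = 3 + G*S)
g(Z) = Z/12 + Z²/12 (g(Z) = (Z + Z*Z)/((3 + 2*3) + 3) = (Z + Z²)/((3 + 6) + 3) = (Z + Z²)/(9 + 3) = (Z + Z²)/12 = (Z + Z²)*(1/12) = Z/12 + Z²/12)
t(I, J) = ½ + I + J (t(I, J) = (I + J) + (1/12)*(-3)*(1 - 3) = (I + J) + (1/12)*(-3)*(-2) = (I + J) + ½ = ½ + I + J)
1/t(-155, 246) = 1/(½ - 155 + 246) = 1/(183/2) = 2/183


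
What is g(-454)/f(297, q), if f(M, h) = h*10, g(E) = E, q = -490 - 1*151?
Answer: 227/3205 ≈ 0.070827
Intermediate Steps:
q = -641 (q = -490 - 151 = -641)
f(M, h) = 10*h
g(-454)/f(297, q) = -454/(10*(-641)) = -454/(-6410) = -454*(-1/6410) = 227/3205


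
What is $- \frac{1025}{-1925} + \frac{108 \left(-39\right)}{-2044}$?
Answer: $\frac{14576}{5621} \approx 2.5931$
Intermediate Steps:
$- \frac{1025}{-1925} + \frac{108 \left(-39\right)}{-2044} = \left(-1025\right) \left(- \frac{1}{1925}\right) - - \frac{1053}{511} = \frac{41}{77} + \frac{1053}{511} = \frac{14576}{5621}$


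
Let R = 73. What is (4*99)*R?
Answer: 28908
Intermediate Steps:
(4*99)*R = (4*99)*73 = 396*73 = 28908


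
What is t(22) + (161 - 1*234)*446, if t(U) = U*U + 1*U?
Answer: -32052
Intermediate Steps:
t(U) = U + U**2 (t(U) = U**2 + U = U + U**2)
t(22) + (161 - 1*234)*446 = 22*(1 + 22) + (161 - 1*234)*446 = 22*23 + (161 - 234)*446 = 506 - 73*446 = 506 - 32558 = -32052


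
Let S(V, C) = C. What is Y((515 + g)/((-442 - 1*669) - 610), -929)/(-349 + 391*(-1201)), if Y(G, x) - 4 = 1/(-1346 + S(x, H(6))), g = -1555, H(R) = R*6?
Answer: -5239/615621400 ≈ -8.5101e-6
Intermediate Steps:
H(R) = 6*R
Y(G, x) = 5239/1310 (Y(G, x) = 4 + 1/(-1346 + 6*6) = 4 + 1/(-1346 + 36) = 4 + 1/(-1310) = 4 - 1/1310 = 5239/1310)
Y((515 + g)/((-442 - 1*669) - 610), -929)/(-349 + 391*(-1201)) = 5239/(1310*(-349 + 391*(-1201))) = 5239/(1310*(-349 - 469591)) = (5239/1310)/(-469940) = (5239/1310)*(-1/469940) = -5239/615621400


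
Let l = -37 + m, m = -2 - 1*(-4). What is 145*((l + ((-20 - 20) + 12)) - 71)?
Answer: -19430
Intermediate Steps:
m = 2 (m = -2 + 4 = 2)
l = -35 (l = -37 + 2 = -35)
145*((l + ((-20 - 20) + 12)) - 71) = 145*((-35 + ((-20 - 20) + 12)) - 71) = 145*((-35 + (-40 + 12)) - 71) = 145*((-35 - 28) - 71) = 145*(-63 - 71) = 145*(-134) = -19430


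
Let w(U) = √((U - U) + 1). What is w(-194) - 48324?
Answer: -48323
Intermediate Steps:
w(U) = 1 (w(U) = √(0 + 1) = √1 = 1)
w(-194) - 48324 = 1 - 48324 = -48323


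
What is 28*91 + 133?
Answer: 2681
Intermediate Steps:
28*91 + 133 = 2548 + 133 = 2681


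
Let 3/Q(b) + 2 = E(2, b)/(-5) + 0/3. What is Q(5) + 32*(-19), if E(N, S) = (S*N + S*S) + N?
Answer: -28591/47 ≈ -608.32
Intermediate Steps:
E(N, S) = N + S² + N*S (E(N, S) = (N*S + S²) + N = (S² + N*S) + N = N + S² + N*S)
Q(b) = 3/(-12/5 - 2*b/5 - b²/5) (Q(b) = 3/(-2 + ((2 + b² + 2*b)/(-5) + 0/3)) = 3/(-2 + ((2 + b² + 2*b)*(-⅕) + 0*(⅓))) = 3/(-2 + ((-⅖ - 2*b/5 - b²/5) + 0)) = 3/(-2 + (-⅖ - 2*b/5 - b²/5)) = 3/(-12/5 - 2*b/5 - b²/5))
Q(5) + 32*(-19) = -15/(12 + 5² + 2*5) + 32*(-19) = -15/(12 + 25 + 10) - 608 = -15/47 - 608 = -28591/47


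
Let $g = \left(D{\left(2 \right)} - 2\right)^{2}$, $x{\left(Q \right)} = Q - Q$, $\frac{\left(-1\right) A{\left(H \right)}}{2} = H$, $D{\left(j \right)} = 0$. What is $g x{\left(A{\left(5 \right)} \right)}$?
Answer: $0$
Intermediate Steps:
$A{\left(H \right)} = - 2 H$
$x{\left(Q \right)} = 0$
$g = 4$ ($g = \left(0 - 2\right)^{2} = \left(-2\right)^{2} = 4$)
$g x{\left(A{\left(5 \right)} \right)} = 4 \cdot 0 = 0$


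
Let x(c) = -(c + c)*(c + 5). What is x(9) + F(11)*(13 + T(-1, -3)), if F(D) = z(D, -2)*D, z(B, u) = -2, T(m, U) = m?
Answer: -516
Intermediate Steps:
x(c) = -2*c*(5 + c)
F(D) = -2*D
x(9) + F(11)*(13 + T(-1, -3)) = -2*9*(5 + 9) + (-2*11)*(13 - 1) = -2*9*14 - 22*12 = -252 - 264 = -516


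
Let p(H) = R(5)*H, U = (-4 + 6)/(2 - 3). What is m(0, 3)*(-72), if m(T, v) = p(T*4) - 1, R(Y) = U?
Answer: 72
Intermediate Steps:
U = -2 (U = 2/(-1) = 2*(-1) = -2)
R(Y) = -2
p(H) = -2*H
m(T, v) = -1 - 8*T (m(T, v) = -2*T*4 - 1 = -8*T - 1 = -1 - 8*T)
m(0, 3)*(-72) = (-1 - 8*0)*(-72) = (-1 + 0)*(-72) = -1*(-72) = 72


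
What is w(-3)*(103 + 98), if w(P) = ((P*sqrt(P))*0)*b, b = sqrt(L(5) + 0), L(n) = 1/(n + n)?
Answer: 0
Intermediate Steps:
L(n) = 1/(2*n)
b = sqrt(10)/10 (b = sqrt((1/2)/5 + 0) = sqrt((1/2)*(1/5) + 0) = sqrt(1/10 + 0) = sqrt(1/10) = sqrt(10)/10 ≈ 0.31623)
w(P) = 0 (w(P) = ((P*sqrt(P))*0)*(sqrt(10)/10) = (P**(3/2)*0)*(sqrt(10)/10) = 0*(sqrt(10)/10) = 0)
w(-3)*(103 + 98) = 0*(103 + 98) = 0*201 = 0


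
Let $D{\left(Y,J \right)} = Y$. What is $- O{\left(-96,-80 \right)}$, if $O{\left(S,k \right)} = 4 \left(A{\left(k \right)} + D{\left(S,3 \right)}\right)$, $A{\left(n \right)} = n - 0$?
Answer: $704$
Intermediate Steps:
$A{\left(n \right)} = n$ ($A{\left(n \right)} = n + 0 = n$)
$O{\left(S,k \right)} = 4 S + 4 k$ ($O{\left(S,k \right)} = 4 \left(k + S\right) = 4 \left(S + k\right) = 4 S + 4 k$)
$- O{\left(-96,-80 \right)} = - (4 \left(-96\right) + 4 \left(-80\right)) = - (-384 - 320) = \left(-1\right) \left(-704\right) = 704$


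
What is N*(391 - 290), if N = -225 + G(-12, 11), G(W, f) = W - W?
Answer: -22725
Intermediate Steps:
G(W, f) = 0
N = -225 (N = -225 + 0 = -225)
N*(391 - 290) = -225*(391 - 290) = -225*101 = -22725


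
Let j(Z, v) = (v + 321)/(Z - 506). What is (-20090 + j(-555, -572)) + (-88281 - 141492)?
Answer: -265104392/1061 ≈ -2.4986e+5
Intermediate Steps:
j(Z, v) = (321 + v)/(-506 + Z)
(-20090 + j(-555, -572)) + (-88281 - 141492) = (-20090 + (321 - 572)/(-506 - 555)) + (-88281 - 141492) = (-20090 - 251/(-1061)) - 229773 = (-20090 - 1/1061*(-251)) - 229773 = (-20090 + 251/1061) - 229773 = -21315239/1061 - 229773 = -265104392/1061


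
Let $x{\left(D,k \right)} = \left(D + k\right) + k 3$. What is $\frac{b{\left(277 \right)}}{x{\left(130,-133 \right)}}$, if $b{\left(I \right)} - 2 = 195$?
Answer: $- \frac{197}{402} \approx -0.49005$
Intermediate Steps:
$x{\left(D,k \right)} = D + 4 k$ ($x{\left(D,k \right)} = \left(D + k\right) + 3 k = D + 4 k$)
$b{\left(I \right)} = 197$ ($b{\left(I \right)} = 2 + 195 = 197$)
$\frac{b{\left(277 \right)}}{x{\left(130,-133 \right)}} = \frac{197}{130 + 4 \left(-133\right)} = \frac{197}{130 - 532} = \frac{197}{-402} = 197 \left(- \frac{1}{402}\right) = - \frac{197}{402}$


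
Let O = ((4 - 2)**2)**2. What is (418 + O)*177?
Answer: 76818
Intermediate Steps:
O = 16 (O = (2**2)**2 = 4**2 = 16)
(418 + O)*177 = (418 + 16)*177 = 434*177 = 76818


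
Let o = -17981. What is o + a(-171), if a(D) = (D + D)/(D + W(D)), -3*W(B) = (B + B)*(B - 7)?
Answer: -6455173/359 ≈ -17981.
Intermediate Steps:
W(B) = -2*B*(-7 + B)/3 (W(B) = -(B + B)*(B - 7)/3 = -2*B*(-7 + B)/3)
a(D) = 2*D/(D + 2*D*(7 - D)/3) (a(D) = (D + D)/(D + 2*D*(7 - D)/3) = (2*D)/(D + 2*D*(7 - D)/3) = 2*D/(D + 2*D*(7 - D)/3))
o + a(-171) = -17981 - 6/(-17 + 2*(-171)) = -17981 - 6/(-17 - 342) = -17981 - 6/(-359) = -17981 - 6*(-1/359) = -17981 + 6/359 = -6455173/359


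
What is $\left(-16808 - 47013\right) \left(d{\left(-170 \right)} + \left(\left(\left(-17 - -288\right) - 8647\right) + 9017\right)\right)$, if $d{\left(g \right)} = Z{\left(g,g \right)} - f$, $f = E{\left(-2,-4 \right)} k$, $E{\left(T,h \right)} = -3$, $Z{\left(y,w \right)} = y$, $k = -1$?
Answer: $-29868228$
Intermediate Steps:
$f = 3$ ($f = \left(-3\right) \left(-1\right) = 3$)
$d{\left(g \right)} = -3 + g$ ($d{\left(g \right)} = g - 3 = -3 + g$)
$\left(-16808 - 47013\right) \left(d{\left(-170 \right)} + \left(\left(\left(-17 - -288\right) - 8647\right) + 9017\right)\right) = \left(-16808 - 47013\right) \left(\left(-3 - 170\right) + \left(\left(\left(-17 - -288\right) - 8647\right) + 9017\right)\right) = - 63821 \left(-173 + \left(\left(\left(-17 + 288\right) - 8647\right) + 9017\right)\right) = - 63821 \left(-173 + \left(\left(271 - 8647\right) + 9017\right)\right) = - 63821 \left(-173 + \left(-8376 + 9017\right)\right) = - 63821 \left(-173 + 641\right) = \left(-63821\right) 468 = -29868228$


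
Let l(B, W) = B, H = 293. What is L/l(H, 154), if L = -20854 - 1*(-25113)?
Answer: 4259/293 ≈ 14.536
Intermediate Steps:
L = 4259 (L = -20854 + 25113 = 4259)
L/l(H, 154) = 4259/293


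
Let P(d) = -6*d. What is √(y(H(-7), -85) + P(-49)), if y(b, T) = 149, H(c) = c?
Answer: √443 ≈ 21.048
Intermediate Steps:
√(y(H(-7), -85) + P(-49)) = √(149 - 6*(-49)) = √(149 + 294) = √443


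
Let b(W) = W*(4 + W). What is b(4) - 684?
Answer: -652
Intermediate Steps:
b(4) - 684 = 4*(4 + 4) - 684 = 4*8 - 684 = 32 - 684 = -652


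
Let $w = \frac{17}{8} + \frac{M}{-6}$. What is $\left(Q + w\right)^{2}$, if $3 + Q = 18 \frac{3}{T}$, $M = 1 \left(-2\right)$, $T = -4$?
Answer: $\frac{113569}{576} \approx 197.17$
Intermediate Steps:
$M = -2$
$w = \frac{59}{24}$ ($w = \frac{17}{8} - \frac{2}{-6} = 17 \cdot \frac{1}{8} - - \frac{1}{3} = \frac{17}{8} + \frac{1}{3} = \frac{59}{24} \approx 2.4583$)
$Q = - \frac{33}{2}$ ($Q = -3 + 18 \frac{3}{-4} = -3 + 18 \cdot 3 \left(- \frac{1}{4}\right) = -3 + 18 \left(- \frac{3}{4}\right) = -3 - \frac{27}{2} = - \frac{33}{2} \approx -16.5$)
$\left(Q + w\right)^{2} = \left(- \frac{33}{2} + \frac{59}{24}\right)^{2} = \left(- \frac{337}{24}\right)^{2} = \frac{113569}{576}$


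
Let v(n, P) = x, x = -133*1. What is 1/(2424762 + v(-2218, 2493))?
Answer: 1/2424629 ≈ 4.1243e-7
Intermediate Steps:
x = -133
v(n, P) = -133
1/(2424762 + v(-2218, 2493)) = 1/(2424762 - 133) = 1/2424629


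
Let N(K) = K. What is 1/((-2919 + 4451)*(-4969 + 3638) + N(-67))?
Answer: -1/2039159 ≈ -4.9040e-7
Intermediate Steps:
1/((-2919 + 4451)*(-4969 + 3638) + N(-67)) = 1/((-2919 + 4451)*(-4969 + 3638) - 67) = 1/(1532*(-1331) - 67) = 1/(-2039092 - 67) = 1/(-2039159) = -1/2039159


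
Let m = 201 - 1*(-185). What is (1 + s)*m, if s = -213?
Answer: -81832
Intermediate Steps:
m = 386 (m = 201 + 185 = 386)
(1 + s)*m = (1 - 213)*386 = -212*386 = -81832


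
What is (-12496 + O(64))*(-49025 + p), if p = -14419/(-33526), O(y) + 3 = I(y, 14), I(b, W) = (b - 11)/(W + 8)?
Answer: 451866106195175/737572 ≈ 6.1264e+8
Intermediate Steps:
I(b, W) = (-11 + b)/(8 + W)
O(y) = -7/2 + y/22 (O(y) = -3 + (-11 + y)/(8 + 14) = -3 + (-11 + y)/22 = -3 + (-1/2 + y/22) = -7/2 + y/22)
p = 14419/33526 (p = -14419*(-1/33526) = 14419/33526 ≈ 0.43008)
(-12496 + O(64))*(-49025 + p) = (-12496 + (-7/2 + (1/22)*64))*(-49025 + 14419/33526) = (-12496 + (-7/2 + 32/11))*(-1643597731/33526) = (-12496 - 13/22)*(-1643597731/33526) = -274925/22*(-1643597731/33526) = 451866106195175/737572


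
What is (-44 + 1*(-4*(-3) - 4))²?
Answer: 1296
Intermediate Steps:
(-44 + 1*(-4*(-3) - 4))² = (-44 + 1*(12 - 4))² = (-44 + 1*8)² = (-44 + 8)² = (-36)² = 1296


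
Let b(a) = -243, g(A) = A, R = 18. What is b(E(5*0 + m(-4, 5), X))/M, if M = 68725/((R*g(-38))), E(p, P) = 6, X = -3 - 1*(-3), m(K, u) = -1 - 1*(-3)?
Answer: 166212/68725 ≈ 2.4185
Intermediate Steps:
m(K, u) = 2 (m(K, u) = -1 + 3 = 2)
X = 0 (X = -3 + 3 = 0)
M = -68725/684 (M = 68725/((18*(-38))) = 68725/(-684) = 68725*(-1/684) = -68725/684 ≈ -100.48)
b(E(5*0 + m(-4, 5), X))/M = -243/(-68725/684) = -243*(-684/68725) = 166212/68725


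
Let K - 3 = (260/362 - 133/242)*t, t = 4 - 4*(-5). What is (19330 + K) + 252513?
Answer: 5953787890/21901 ≈ 2.7185e+5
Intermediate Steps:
t = 24 (t = 4 + 20 = 24)
K = 154347/21901 (K = 3 + (260/362 - 133/242)*24 = 3 + (260*(1/362) - 133*1/242)*24 = 3 + (130/181 - 133/242)*24 = 3 + (7387/43802)*24 = 3 + 88644/21901 = 154347/21901 ≈ 7.0475)
(19330 + K) + 252513 = (19330 + 154347/21901) + 252513 = 423500677/21901 + 252513 = 5953787890/21901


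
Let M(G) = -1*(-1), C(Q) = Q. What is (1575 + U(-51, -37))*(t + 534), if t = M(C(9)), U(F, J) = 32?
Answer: 859745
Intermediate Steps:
M(G) = 1
t = 1
(1575 + U(-51, -37))*(t + 534) = (1575 + 32)*(1 + 534) = 1607*535 = 859745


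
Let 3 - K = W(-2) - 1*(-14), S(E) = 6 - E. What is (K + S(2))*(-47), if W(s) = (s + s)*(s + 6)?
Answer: -423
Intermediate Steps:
W(s) = 2*s*(6 + s) (W(s) = (2*s)*(6 + s) = 2*s*(6 + s))
K = 5 (K = 3 - (2*(-2)*(6 - 2) - 1*(-14)) = 3 - (2*(-2)*4 + 14) = 3 - (-16 + 14) = 3 - 1*(-2) = 3 + 2 = 5)
(K + S(2))*(-47) = (5 + (6 - 1*2))*(-47) = (5 + (6 - 2))*(-47) = (5 + 4)*(-47) = 9*(-47) = -423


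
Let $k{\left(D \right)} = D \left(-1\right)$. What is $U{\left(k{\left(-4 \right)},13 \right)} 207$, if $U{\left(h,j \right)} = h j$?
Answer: $10764$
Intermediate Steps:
$k{\left(D \right)} = - D$
$U{\left(k{\left(-4 \right)},13 \right)} 207 = \left(-1\right) \left(-4\right) 13 \cdot 207 = 4 \cdot 13 \cdot 207 = 52 \cdot 207 = 10764$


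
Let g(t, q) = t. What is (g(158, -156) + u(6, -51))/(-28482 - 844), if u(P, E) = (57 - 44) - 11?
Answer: -80/14663 ≈ -0.0054559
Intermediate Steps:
u(P, E) = 2 (u(P, E) = 13 - 11 = 2)
(g(158, -156) + u(6, -51))/(-28482 - 844) = (158 + 2)/(-28482 - 844) = 160/(-29326) = 160*(-1/29326) = -80/14663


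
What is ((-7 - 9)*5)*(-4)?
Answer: 320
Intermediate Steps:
((-7 - 9)*5)*(-4) = -16*5*(-4) = -80*(-4) = 320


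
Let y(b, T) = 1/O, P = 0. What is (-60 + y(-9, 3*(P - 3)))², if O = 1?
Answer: 3481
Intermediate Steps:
y(b, T) = 1 (y(b, T) = 1/1 = 1)
(-60 + y(-9, 3*(P - 3)))² = (-60 + 1)² = (-59)² = 3481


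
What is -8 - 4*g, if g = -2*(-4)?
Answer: -40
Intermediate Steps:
g = 8
-8 - 4*g = -8 - 4*8 = -8 - 32 = -40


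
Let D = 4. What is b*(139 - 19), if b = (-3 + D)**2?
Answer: 120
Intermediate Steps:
b = 1 (b = (-3 + 4)**2 = 1**2 = 1)
b*(139 - 19) = 1*(139 - 19) = 1*120 = 120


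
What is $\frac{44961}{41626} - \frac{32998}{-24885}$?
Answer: $\frac{356061319}{147980430} \approx 2.4061$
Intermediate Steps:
$\frac{44961}{41626} - \frac{32998}{-24885} = 44961 \cdot \frac{1}{41626} - - \frac{4714}{3555} = \frac{44961}{41626} + \frac{4714}{3555} = \frac{356061319}{147980430}$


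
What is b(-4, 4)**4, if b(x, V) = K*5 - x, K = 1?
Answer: 6561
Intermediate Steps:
b(x, V) = 5 - x (b(x, V) = 1*5 - x = 5 - x)
b(-4, 4)**4 = (5 - 1*(-4))**4 = (5 + 4)**4 = 9**4 = 6561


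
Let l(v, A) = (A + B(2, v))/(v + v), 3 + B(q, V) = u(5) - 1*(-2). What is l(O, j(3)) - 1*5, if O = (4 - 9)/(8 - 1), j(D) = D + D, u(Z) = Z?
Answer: -12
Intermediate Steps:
j(D) = 2*D
B(q, V) = 4 (B(q, V) = -3 + (5 - 1*(-2)) = -3 + (5 + 2) = -3 + 7 = 4)
O = -5/7 ≈ -0.71429
l(v, A) = (4 + A)/(2*v) (l(v, A) = (A + 4)/(v + v) = (4 + A)/((2*v)) = (4 + A)*(1/(2*v)) = (4 + A)/(2*v))
l(O, j(3)) - 1*5 = (4 + 2*3)/(2*(-5/7)) - 1*5 = (½)*(-7/5)*(4 + 6) - 5 = (½)*(-7/5)*10 - 5 = -7 - 5 = -12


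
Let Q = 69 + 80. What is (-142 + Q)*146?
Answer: 1022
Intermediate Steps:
Q = 149
(-142 + Q)*146 = (-142 + 149)*146 = 7*146 = 1022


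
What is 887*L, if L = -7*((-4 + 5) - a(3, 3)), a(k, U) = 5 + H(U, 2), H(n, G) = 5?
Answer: 55881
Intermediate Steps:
a(k, U) = 10 (a(k, U) = 5 + 5 = 10)
L = 63 (L = -7*((-4 + 5) - 1*10) = -7*(1 - 10) = -7*(-9) = 63)
887*L = 887*63 = 55881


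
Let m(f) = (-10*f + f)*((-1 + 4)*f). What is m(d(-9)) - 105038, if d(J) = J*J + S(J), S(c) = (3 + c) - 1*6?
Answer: -233585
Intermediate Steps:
S(c) = -3 + c (S(c) = (3 + c) - 6 = -3 + c)
d(J) = -3 + J + J² (d(J) = J*J + (-3 + J) = J² + (-3 + J) = -3 + J + J²)
m(f) = -27*f² (m(f) = (-9*f)*(3*f) = -27*f²)
m(d(-9)) - 105038 = -27*(-3 - 9 + (-9)²)² - 105038 = -27*(-3 - 9 + 81)² - 105038 = -27*69² - 105038 = -27*4761 - 105038 = -128547 - 105038 = -233585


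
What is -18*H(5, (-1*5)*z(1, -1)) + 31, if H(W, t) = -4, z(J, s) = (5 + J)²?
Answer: 103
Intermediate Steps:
-18*H(5, (-1*5)*z(1, -1)) + 31 = -18*(-4) + 31 = 72 + 31 = 103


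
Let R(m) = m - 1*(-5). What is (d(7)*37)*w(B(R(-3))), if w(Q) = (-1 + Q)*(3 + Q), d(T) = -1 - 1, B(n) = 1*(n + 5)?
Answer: -4440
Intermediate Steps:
R(m) = 5 + m (R(m) = m + 5 = 5 + m)
B(n) = 5 + n (B(n) = 1*(5 + n) = 5 + n)
d(T) = -2
(d(7)*37)*w(B(R(-3))) = (-2*37)*(-3 + (5 + (5 - 3))² + 2*(5 + (5 - 3))) = -74*(-3 + (5 + 2)² + 2*(5 + 2)) = -74*(-3 + 7² + 2*7) = -74*(-3 + 49 + 14) = -74*60 = -4440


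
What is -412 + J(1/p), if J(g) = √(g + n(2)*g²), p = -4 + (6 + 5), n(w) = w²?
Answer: -412 + √11/7 ≈ -411.53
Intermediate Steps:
p = 7 (p = -4 + 11 = 7)
J(g) = √(g + 4*g²) (J(g) = √(g + 2²*g²) = √(g + 4*g²))
-412 + J(1/p) = -412 + √((1 + 4/7)/7) = -412 + √((⅐)*(11/7)) = -412 + √(11/49) = -412 + √11/7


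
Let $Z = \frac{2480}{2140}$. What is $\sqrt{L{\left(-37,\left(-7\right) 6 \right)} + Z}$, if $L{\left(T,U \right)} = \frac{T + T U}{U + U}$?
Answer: $\frac{i \sqrt{341326041}}{4494} \approx 4.111 i$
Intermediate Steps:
$L{\left(T,U \right)} = \frac{T + T U}{2 U}$
$Z = \frac{124}{107}$ ($Z = 2480 \cdot \frac{1}{2140} = \frac{124}{107} \approx 1.1589$)
$\sqrt{L{\left(-37,\left(-7\right) 6 \right)} + Z} = \sqrt{\frac{1}{2} \left(-37\right) \frac{1}{\left(-7\right) 6} \left(1 - 42\right) + \frac{124}{107}} = \sqrt{\frac{1}{2} \left(-37\right) \frac{1}{-42} \left(1 - 42\right) + \frac{124}{107}} = \sqrt{\frac{1}{2} \left(-37\right) \left(- \frac{1}{42}\right) \left(-41\right) + \frac{124}{107}} = \sqrt{- \frac{1517}{84} + \frac{124}{107}} = \sqrt{- \frac{151903}{8988}} = \frac{i \sqrt{341326041}}{4494}$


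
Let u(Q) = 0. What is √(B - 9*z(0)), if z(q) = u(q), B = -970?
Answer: I*√970 ≈ 31.145*I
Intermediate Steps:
z(q) = 0
√(B - 9*z(0)) = √(-970 - 9*0) = √(-970 + 0) = √(-970) = I*√970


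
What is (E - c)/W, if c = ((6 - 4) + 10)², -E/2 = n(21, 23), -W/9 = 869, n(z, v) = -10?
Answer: 124/7821 ≈ 0.015855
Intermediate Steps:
W = -7821 (W = -9*869 = -7821)
E = 20 (E = -2*(-10) = 20)
c = 144 (c = (2 + 10)² = 12² = 144)
(E - c)/W = (20 - 1*144)/(-7821) = (20 - 144)*(-1/7821) = -124*(-1/7821) = 124/7821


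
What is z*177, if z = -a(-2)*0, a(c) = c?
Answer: 0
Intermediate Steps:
z = 0 (z = -1*(-2)*0 = 2*0 = 0)
z*177 = 0*177 = 0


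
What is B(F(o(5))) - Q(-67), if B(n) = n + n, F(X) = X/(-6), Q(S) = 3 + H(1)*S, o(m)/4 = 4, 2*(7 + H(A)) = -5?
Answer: -3869/6 ≈ -644.83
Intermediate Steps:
H(A) = -19/2 (H(A) = -7 + (1/2)*(-5) = -7 - 5/2 = -19/2)
o(m) = 16 (o(m) = 4*4 = 16)
Q(S) = 3 - 19*S/2
F(X) = -X/6 (F(X) = X*(-1/6) = -X/6)
B(n) = 2*n
B(F(o(5))) - Q(-67) = 2*(-1/6*16) - (3 - 19/2*(-67)) = 2*(-8/3) - (3 + 1273/2) = -16/3 - 1*1279/2 = -16/3 - 1279/2 = -3869/6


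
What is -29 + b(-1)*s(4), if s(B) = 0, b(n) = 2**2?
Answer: -29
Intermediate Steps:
b(n) = 4
-29 + b(-1)*s(4) = -29 + 4*0 = -29 + 0 = -29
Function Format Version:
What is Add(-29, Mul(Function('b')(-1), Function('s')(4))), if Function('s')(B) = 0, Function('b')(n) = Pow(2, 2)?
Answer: -29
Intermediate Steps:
Function('b')(n) = 4
Add(-29, Mul(Function('b')(-1), Function('s')(4))) = Add(-29, Mul(4, 0)) = Add(-29, 0) = -29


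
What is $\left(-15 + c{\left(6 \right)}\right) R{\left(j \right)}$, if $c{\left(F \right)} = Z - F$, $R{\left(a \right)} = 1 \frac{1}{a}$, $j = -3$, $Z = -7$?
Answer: $\frac{28}{3} \approx 9.3333$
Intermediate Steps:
$R{\left(a \right)} = \frac{1}{a}$
$c{\left(F \right)} = -7 - F$
$\left(-15 + c{\left(6 \right)}\right) R{\left(j \right)} = \frac{-15 - 13}{-3} = \left(-15 - 13\right) \left(- \frac{1}{3}\right) = \left(-28\right) \left(- \frac{1}{3}\right) = \frac{28}{3}$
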